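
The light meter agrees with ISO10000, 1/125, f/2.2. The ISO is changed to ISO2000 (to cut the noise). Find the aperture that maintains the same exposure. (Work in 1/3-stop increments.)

f/1.0

ISO: 10000 → 8000 → 6400 → 5000 → 4000 → 3200 → 2500 → 2000 — 2 1/3 stops lower (darker).
Need 2 1/3 stops brighter from the aperture: f/2.2 → f/2 → f/1.8 → f/1.6 → f/1.4 → f/1.2 → f/1.1 → f/1.0.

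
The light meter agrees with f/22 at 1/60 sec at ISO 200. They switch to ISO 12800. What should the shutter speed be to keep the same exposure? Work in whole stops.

1/4000s

ISO: 200 → 400 → 800 → 1600 → 3200 → 6400 → 12800 — 6 stops raised (brighter).
Need 6 stops darker from the shutter speed: 1/60 → 1/125 → 1/250 → 1/500 → 1/1000 → 1/2000 → 1/4000.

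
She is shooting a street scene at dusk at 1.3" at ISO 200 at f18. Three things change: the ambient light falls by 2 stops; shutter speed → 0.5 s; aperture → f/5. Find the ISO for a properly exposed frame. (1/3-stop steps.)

Scene light: 2 stops darker.
Shutter speed: 1.3 → 1 → 0.8 → 0.6 → 0.5 — 1 1/3 stops shorter (darker).
Aperture: f/18 → f/16 → f/14 → f/13 → f/11 → f/10 → f/9 → f/8 → f/7.1 → f/6.3 → f/5.6 → f/5 — 3 2/3 stops wider (brighter).
Net so far: 1/3 stop brighter. ISO: 200 → 160.

ISO 160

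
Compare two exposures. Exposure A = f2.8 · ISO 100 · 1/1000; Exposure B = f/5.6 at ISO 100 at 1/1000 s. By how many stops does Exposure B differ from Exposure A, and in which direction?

Aperture: f/2.8 → f/4 → f/5.6 — 2 stops smaller aperture (darker).
Shutter speed: unchanged.
ISO: unchanged.
Net: −2 = −2 stops.

2 stops darker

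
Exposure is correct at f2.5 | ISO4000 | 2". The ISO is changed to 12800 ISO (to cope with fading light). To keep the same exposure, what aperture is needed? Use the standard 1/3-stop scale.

f/4.5

ISO: 4000 → 5000 → 6400 → 8000 → 10000 → 12800 — 1 2/3 stops raised (brighter).
Need 1 2/3 stops darker from the aperture: f/2.5 → f/2.8 → f/3.2 → f/3.5 → f/4 → f/4.5.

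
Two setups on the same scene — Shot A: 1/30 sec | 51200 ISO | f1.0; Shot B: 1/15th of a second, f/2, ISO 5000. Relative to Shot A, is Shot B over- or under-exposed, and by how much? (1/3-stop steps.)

Aperture: f/1.0 → f/1.1 → f/1.2 → f/1.4 → f/1.6 → f/1.8 → f/2 — 2 stops stopped down (darker).
Shutter speed: 1/30 → 1/25 → 1/20 → 1/15 — 1 stop longer (brighter).
ISO: 51200 → 40000 → 32000 → 25600 → 20000 → 16000 → 12800 → 10000 → 8000 → 6400 → 5000 — 3 1/3 stops dropped (darker).
Net: −2 +1 −3 1/3 = −4 1/3 stops.

4 1/3 stops darker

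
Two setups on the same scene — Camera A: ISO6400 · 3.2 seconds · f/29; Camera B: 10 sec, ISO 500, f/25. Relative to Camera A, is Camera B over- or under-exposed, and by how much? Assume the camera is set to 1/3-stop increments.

Aperture: f/29 → f/25 — 1/3 stop wider (brighter).
Shutter speed: 3.2 → 4 → 5 → 6 → 8 → 10 — 1 2/3 stops slower (brighter).
ISO: 6400 → 5000 → 4000 → 3200 → 2500 → 2000 → 1600 → 1250 → 1000 → 800 → 640 → 500 — 3 2/3 stops lower (darker).
Net: +1/3 +1 2/3 −3 2/3 = −1 2/3 stops.

1 2/3 stops darker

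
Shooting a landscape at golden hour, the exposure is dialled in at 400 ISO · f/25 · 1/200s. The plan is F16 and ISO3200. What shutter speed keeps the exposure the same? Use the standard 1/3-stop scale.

1/4000s

Aperture: f/25 → f/22 → f/20 → f/18 → f/16 — 1 1/3 stops wider (brighter).
ISO: 400 → 500 → 640 → 800 → 1000 → 1250 → 1600 → 2000 → 2500 → 3200 — 3 stops higher (brighter).
Net change so far: 4 1/3 stops brighter. Offset with the shutter speed: 1/200 → 1/250 → 1/320 → 1/400 → 1/500 → 1/640 → 1/800 → 1/1000 → 1/1250 → 1/1600 → 1/2000 → 1/2500 → 1/3200 → 1/4000.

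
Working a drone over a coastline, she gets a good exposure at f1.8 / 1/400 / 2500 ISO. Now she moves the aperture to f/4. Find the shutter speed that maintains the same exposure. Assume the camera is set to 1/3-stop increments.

1/80s

Aperture: f/1.8 → f/2 → f/2.2 → f/2.5 → f/2.8 → f/3.2 → f/3.5 → f/4 — 2 1/3 stops smaller aperture (darker).
Need 2 1/3 stops brighter from the shutter speed: 1/400 → 1/320 → 1/250 → 1/200 → 1/160 → 1/125 → 1/100 → 1/80.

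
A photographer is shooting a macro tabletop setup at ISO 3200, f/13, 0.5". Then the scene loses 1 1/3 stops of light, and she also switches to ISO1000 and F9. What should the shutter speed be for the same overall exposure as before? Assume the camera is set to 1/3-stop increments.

Scene light: 1 1/3 stops darker.
ISO: 3200 → 2500 → 2000 → 1600 → 1250 → 1000 — 1 2/3 stops lower (darker).
Aperture: f/13 → f/11 → f/10 → f/9 — 1 stop opened up (brighter).
Net so far: 2 stops darker. Shutter speed: 0.5 → 0.6 → 0.8 → 1 → 1.3 → 1.6 → 2.

2 s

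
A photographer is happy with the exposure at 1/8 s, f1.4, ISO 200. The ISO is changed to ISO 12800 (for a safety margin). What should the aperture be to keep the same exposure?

ISO: 200 → 400 → 800 → 1600 → 3200 → 6400 → 12800 — 6 stops higher (brighter).
Need 6 stops darker from the aperture: f/1.4 → f/2 → f/2.8 → f/4 → f/5.6 → f/8 → f/11.

f/11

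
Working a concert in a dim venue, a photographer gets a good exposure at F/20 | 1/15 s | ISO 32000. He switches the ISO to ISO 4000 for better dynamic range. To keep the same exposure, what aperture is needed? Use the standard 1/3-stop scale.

f/7.1

ISO: 32000 → 25600 → 20000 → 16000 → 12800 → 10000 → 8000 → 6400 → 5000 → 4000 — 3 stops lower (darker).
Need 3 stops brighter from the aperture: f/20 → f/18 → f/16 → f/14 → f/13 → f/11 → f/10 → f/9 → f/8 → f/7.1.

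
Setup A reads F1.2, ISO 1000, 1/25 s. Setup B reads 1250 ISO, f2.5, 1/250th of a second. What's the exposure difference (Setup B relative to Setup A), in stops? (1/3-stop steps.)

5 stops darker

Aperture: f/1.2 → f/1.4 → f/1.6 → f/1.8 → f/2 → f/2.2 → f/2.5 — 2 stops stopped down (darker).
Shutter speed: 1/25 → 1/30 → 1/40 → 1/50 → 1/60 → 1/80 → 1/100 → 1/125 → 1/160 → 1/200 → 1/250 — 3 1/3 stops shorter (darker).
ISO: 1000 → 1250 — 1/3 stop raised (brighter).
Net: −2 −3 1/3 +1/3 = −5 stops.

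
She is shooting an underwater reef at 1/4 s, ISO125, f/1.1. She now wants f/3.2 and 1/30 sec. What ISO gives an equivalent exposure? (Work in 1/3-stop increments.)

Aperture: f/1.1 → f/1.2 → f/1.4 → f/1.6 → f/1.8 → f/2 → f/2.2 → f/2.5 → f/2.8 → f/3.2 — 3 stops smaller aperture (darker).
Shutter speed: 1/4 → 1/5 → 1/6 → 1/8 → 1/10 → 1/13 → 1/15 → 1/20 → 1/25 → 1/30 — 3 stops shorter (darker).
Net change so far: 6 stops darker. Offset with the ISO: 125 → 160 → 200 → 250 → 320 → 400 → 500 → 640 → 800 → 1000 → 1250 → 1600 → 2000 → 2500 → 3200 → 4000 → 5000 → 6400 → 8000.

ISO 8000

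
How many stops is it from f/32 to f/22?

1 stop

f/32 → f/22 — count the steps: 1 stop.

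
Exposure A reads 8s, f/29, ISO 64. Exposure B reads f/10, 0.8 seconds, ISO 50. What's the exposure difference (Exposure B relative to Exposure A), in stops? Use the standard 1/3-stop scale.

2/3 stop darker

Aperture: f/29 → f/25 → f/22 → f/20 → f/18 → f/16 → f/14 → f/13 → f/11 → f/10 — 3 stops opened up (brighter).
Shutter speed: 8 → 6 → 5 → 4 → 3.2 → 2.5 → 2 → 1.6 → 1.3 → 1 → 0.8 — 3 1/3 stops shorter (darker).
ISO: 64 → 50 — 1/3 stop lower (darker).
Net: +3 −3 1/3 −1/3 = −2/3 stops.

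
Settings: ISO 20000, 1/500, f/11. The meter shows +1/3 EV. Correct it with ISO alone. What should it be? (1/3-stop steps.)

ISO 16000

Overexposed by 1/3 stop → need 1/3 stop darker.
ISO: 20000 → 16000.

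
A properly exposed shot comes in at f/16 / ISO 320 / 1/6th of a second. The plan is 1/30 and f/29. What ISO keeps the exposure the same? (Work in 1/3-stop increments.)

Shutter speed: 1/6 → 1/8 → 1/10 → 1/13 → 1/15 → 1/20 → 1/25 → 1/30 — 2 1/3 stops shorter (darker).
Aperture: f/16 → f/18 → f/20 → f/22 → f/25 → f/29 — 1 2/3 stops stopped down (darker).
Net change so far: 4 stops darker. Offset with the ISO: 320 → 400 → 500 → 640 → 800 → 1000 → 1250 → 1600 → 2000 → 2500 → 3200 → 4000 → 5000.

ISO 5000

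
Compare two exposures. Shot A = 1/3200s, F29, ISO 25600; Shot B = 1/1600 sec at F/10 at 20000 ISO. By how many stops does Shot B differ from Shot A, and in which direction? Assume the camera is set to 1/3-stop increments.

3 2/3 stops brighter

Aperture: f/29 → f/25 → f/22 → f/20 → f/18 → f/16 → f/14 → f/13 → f/11 → f/10 — 3 stops wider (brighter).
Shutter speed: 1/3200 → 1/2500 → 1/2000 → 1/1600 — 1 stop longer (brighter).
ISO: 25600 → 20000 — 1/3 stop lower (darker).
Net: +3 +1 −1/3 = +3 2/3 stops.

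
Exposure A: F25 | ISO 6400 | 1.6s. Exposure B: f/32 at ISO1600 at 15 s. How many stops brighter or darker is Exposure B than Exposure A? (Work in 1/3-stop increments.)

Aperture: f/25 → f/29 → f/32 — 2/3 stop narrower (darker).
Shutter speed: 1.6 → 2 → 2.5 → 3.2 → 4 → 5 → 6 → 8 → 10 → 13 → 15 — 3 1/3 stops slower (brighter).
ISO: 6400 → 5000 → 4000 → 3200 → 2500 → 2000 → 1600 — 2 stops dropped (darker).
Net: −2/3 +3 1/3 −2 = +2/3 stops.

2/3 stop brighter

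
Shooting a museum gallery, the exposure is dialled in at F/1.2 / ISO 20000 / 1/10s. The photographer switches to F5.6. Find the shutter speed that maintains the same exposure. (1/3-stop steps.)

Aperture: f/1.2 → f/1.4 → f/1.6 → f/1.8 → f/2 → f/2.2 → f/2.5 → f/2.8 → f/3.2 → f/3.5 → f/4 → f/4.5 → f/5 → f/5.6 — 4 1/3 stops stopped down (darker).
Need 4 1/3 stops brighter from the shutter speed: 1/10 → 1/8 → 1/6 → 1/5 → 1/4 → 0.3 → 0.4 → 0.5 → 0.6 → 0.8 → 1 → 1.3 → 1.6 → 2.

2 s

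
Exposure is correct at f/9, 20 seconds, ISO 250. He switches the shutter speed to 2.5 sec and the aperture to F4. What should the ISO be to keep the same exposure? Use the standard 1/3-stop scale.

ISO 400

Shutter speed: 20 → 15 → 13 → 10 → 8 → 6 → 5 → 4 → 3.2 → 2.5 — 3 stops shorter (darker).
Aperture: f/9 → f/8 → f/7.1 → f/6.3 → f/5.6 → f/5 → f/4.5 → f/4 — 2 1/3 stops opened up (brighter).
Net change so far: 2/3 stop darker. Offset with the ISO: 250 → 320 → 400.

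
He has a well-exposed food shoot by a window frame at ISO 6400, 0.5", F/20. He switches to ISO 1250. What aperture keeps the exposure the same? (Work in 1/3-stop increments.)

f/9

ISO: 6400 → 5000 → 4000 → 3200 → 2500 → 2000 → 1600 → 1250 — 2 1/3 stops dropped (darker).
Need 2 1/3 stops brighter from the aperture: f/20 → f/18 → f/16 → f/14 → f/13 → f/11 → f/10 → f/9.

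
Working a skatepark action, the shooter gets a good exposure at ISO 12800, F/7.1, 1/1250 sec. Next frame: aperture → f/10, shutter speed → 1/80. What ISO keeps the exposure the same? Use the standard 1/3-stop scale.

Aperture: f/7.1 → f/8 → f/9 → f/10 — 1 stop smaller aperture (darker).
Shutter speed: 1/1250 → 1/1000 → 1/800 → 1/640 → 1/500 → 1/400 → 1/320 → 1/250 → 1/200 → 1/160 → 1/125 → 1/100 → 1/80 — 4 stops longer (brighter).
Net change so far: 3 stops brighter. Offset with the ISO: 12800 → 10000 → 8000 → 6400 → 5000 → 4000 → 3200 → 2500 → 2000 → 1600.

ISO 1600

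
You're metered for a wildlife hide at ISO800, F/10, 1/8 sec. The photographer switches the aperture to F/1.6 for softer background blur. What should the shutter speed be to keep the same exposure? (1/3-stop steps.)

1/320s

Aperture: f/10 → f/9 → f/8 → f/7.1 → f/6.3 → f/5.6 → f/5 → f/4.5 → f/4 → f/3.5 → f/3.2 → f/2.8 → f/2.5 → f/2.2 → f/2 → f/1.8 → f/1.6 — 5 1/3 stops larger aperture (brighter).
Need 5 1/3 stops darker from the shutter speed: 1/8 → 1/10 → 1/13 → 1/15 → 1/20 → 1/25 → 1/30 → 1/40 → 1/50 → 1/60 → 1/80 → 1/100 → 1/125 → 1/160 → 1/200 → 1/250 → 1/320.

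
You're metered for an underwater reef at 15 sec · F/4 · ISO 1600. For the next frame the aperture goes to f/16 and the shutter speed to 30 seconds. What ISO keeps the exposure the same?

Aperture: f/4 → f/5.6 → f/8 → f/11 → f/16 — 4 stops stopped down (darker).
Shutter speed: 15 → 30 — 1 stop longer (brighter).
Net change so far: 3 stops darker. Offset with the ISO: 1600 → 3200 → 6400 → 12800.

ISO 12800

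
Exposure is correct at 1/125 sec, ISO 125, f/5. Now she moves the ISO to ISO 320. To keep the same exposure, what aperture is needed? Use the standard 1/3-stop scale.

f/8

ISO: 125 → 160 → 200 → 250 → 320 — 1 1/3 stops raised (brighter).
Need 1 1/3 stops darker from the aperture: f/5 → f/5.6 → f/6.3 → f/7.1 → f/8.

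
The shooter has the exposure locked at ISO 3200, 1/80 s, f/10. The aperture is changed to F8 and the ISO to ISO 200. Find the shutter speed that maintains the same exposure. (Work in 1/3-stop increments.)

1/8s

Aperture: f/10 → f/9 → f/8 — 2/3 stop wider (brighter).
ISO: 3200 → 2500 → 2000 → 1600 → 1250 → 1000 → 800 → 640 → 500 → 400 → 320 → 250 → 200 — 4 stops dropped (darker).
Net change so far: 3 1/3 stops darker. Offset with the shutter speed: 1/80 → 1/60 → 1/50 → 1/40 → 1/30 → 1/25 → 1/20 → 1/15 → 1/13 → 1/10 → 1/8.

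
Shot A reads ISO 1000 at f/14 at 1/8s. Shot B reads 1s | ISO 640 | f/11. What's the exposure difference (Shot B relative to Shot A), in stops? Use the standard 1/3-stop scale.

Aperture: f/14 → f/13 → f/11 — 2/3 stop larger aperture (brighter).
Shutter speed: 1/8 → 1/6 → 1/5 → 1/4 → 0.3 → 0.4 → 0.5 → 0.6 → 0.8 → 1 — 3 stops longer (brighter).
ISO: 1000 → 800 → 640 — 2/3 stop dropped (darker).
Net: +2/3 +3 −2/3 = +3 stops.

3 stops brighter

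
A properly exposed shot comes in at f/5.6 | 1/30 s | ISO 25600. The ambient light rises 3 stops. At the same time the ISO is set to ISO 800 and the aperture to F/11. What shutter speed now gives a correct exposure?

Scene light: 3 stops brighter.
ISO: 25600 → 12800 → 6400 → 3200 → 1600 → 800 — 5 stops dropped (darker).
Aperture: f/5.6 → f/8 → f/11 — 2 stops narrower (darker).
Net so far: 4 stops darker. Shutter speed: 1/30 → 1/15 → 1/8 → 1/4 → 1/2.

1/2s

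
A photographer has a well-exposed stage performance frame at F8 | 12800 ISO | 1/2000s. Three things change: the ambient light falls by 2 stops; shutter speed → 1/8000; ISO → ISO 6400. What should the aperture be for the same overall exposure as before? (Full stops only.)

f/1.4

Scene light: 2 stops darker.
Shutter speed: 1/2000 → 1/4000 → 1/8000 — 2 stops shorter (darker).
ISO: 12800 → 6400 — 1 stop lower (darker).
Net so far: 5 stops darker. Aperture: f/8 → f/5.6 → f/4 → f/2.8 → f/2 → f/1.4.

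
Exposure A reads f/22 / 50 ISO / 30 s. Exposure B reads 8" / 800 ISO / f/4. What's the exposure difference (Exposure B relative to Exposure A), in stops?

7 stops brighter

Aperture: f/22 → f/16 → f/11 → f/8 → f/5.6 → f/4 — 5 stops opened up (brighter).
Shutter speed: 30 → 15 → 8 — 2 stops shorter (darker).
ISO: 50 → 100 → 200 → 400 → 800 — 4 stops higher (brighter).
Net: +5 −2 +4 = +7 stops.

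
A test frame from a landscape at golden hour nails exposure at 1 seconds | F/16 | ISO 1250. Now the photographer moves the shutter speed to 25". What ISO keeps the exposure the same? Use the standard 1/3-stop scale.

ISO 50

Shutter speed: 1 → 1.3 → 1.6 → 2 → 2.5 → 3.2 → 4 → 5 → 6 → 8 → 10 → 13 → 15 → 20 → 25 — 4 2/3 stops longer (brighter).
Need 4 2/3 stops darker from the ISO: 1250 → 1000 → 800 → 640 → 500 → 400 → 320 → 250 → 200 → 160 → 125 → 100 → 80 → 64 → 50.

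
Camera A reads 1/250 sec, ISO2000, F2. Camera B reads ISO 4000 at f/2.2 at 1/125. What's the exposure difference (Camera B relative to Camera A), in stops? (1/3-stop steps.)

Aperture: f/2 → f/2.2 — 1/3 stop narrower (darker).
Shutter speed: 1/250 → 1/200 → 1/160 → 1/125 — 1 stop longer (brighter).
ISO: 2000 → 2500 → 3200 → 4000 — 1 stop higher (brighter).
Net: −1/3 +1 +1 = +1 2/3 stops.

1 2/3 stops brighter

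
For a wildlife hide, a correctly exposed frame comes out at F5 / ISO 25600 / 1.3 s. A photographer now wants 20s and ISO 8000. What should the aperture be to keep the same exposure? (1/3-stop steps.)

Shutter speed: 1.3 → 1.6 → 2 → 2.5 → 3.2 → 4 → 5 → 6 → 8 → 10 → 13 → 15 → 20 — 4 stops longer (brighter).
ISO: 25600 → 20000 → 16000 → 12800 → 10000 → 8000 — 1 2/3 stops dropped (darker).
Net change so far: 2 1/3 stops brighter. Offset with the aperture: f/5 → f/5.6 → f/6.3 → f/7.1 → f/8 → f/9 → f/10 → f/11.

f/11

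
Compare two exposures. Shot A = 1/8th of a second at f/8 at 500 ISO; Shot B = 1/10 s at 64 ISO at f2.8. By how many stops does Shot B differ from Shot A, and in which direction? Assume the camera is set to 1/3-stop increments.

Aperture: f/8 → f/7.1 → f/6.3 → f/5.6 → f/5 → f/4.5 → f/4 → f/3.5 → f/3.2 → f/2.8 — 3 stops wider (brighter).
Shutter speed: 1/8 → 1/10 — 1/3 stop shorter (darker).
ISO: 500 → 400 → 320 → 250 → 200 → 160 → 125 → 100 → 80 → 64 — 3 stops lower (darker).
Net: +3 −1/3 −3 = −1/3 stops.

1/3 stop darker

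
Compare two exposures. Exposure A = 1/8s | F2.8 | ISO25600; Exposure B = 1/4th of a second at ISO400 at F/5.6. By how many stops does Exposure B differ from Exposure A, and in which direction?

7 stops darker

Aperture: f/2.8 → f/4 → f/5.6 — 2 stops stopped down (darker).
Shutter speed: 1/8 → 1/4 — 1 stop slower (brighter).
ISO: 25600 → 12800 → 6400 → 3200 → 1600 → 800 → 400 — 6 stops lower (darker).
Net: −2 +1 −6 = −7 stops.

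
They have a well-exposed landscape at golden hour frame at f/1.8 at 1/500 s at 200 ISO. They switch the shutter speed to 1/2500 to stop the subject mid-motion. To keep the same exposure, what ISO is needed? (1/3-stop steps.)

ISO 1000

Shutter speed: 1/500 → 1/640 → 1/800 → 1/1000 → 1/1250 → 1/1600 → 1/2000 → 1/2500 — 2 1/3 stops shorter (darker).
Need 2 1/3 stops brighter from the ISO: 200 → 250 → 320 → 400 → 500 → 640 → 800 → 1000.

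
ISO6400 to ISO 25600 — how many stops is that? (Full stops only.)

6400 → 12800 → 25600 — count the steps: 2 stops.

2 stops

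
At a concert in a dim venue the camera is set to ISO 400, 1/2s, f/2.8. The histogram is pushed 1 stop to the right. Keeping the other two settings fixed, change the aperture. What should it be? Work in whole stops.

f/4

Overexposed by 1 stop → need 1 stop darker.
Aperture: f/2.8 → f/4.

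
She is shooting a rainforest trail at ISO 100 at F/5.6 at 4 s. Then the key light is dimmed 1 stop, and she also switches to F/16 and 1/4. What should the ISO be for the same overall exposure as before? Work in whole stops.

ISO 25600

Scene light: 1 stop darker.
Aperture: f/5.6 → f/8 → f/11 → f/16 — 3 stops smaller aperture (darker).
Shutter speed: 4 → 2 → 1 → 1/2 → 1/4 — 4 stops faster (darker).
Net so far: 8 stops darker. ISO: 100 → 200 → 400 → 800 → 1600 → 3200 → 6400 → 12800 → 25600.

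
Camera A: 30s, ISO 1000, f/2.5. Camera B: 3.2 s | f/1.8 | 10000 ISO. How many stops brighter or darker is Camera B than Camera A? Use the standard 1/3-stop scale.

1 stop brighter

Aperture: f/2.5 → f/2.2 → f/2 → f/1.8 — 1 stop larger aperture (brighter).
Shutter speed: 30 → 25 → 20 → 15 → 13 → 10 → 8 → 6 → 5 → 4 → 3.2 — 3 1/3 stops shorter (darker).
ISO: 1000 → 1250 → 1600 → 2000 → 2500 → 3200 → 4000 → 5000 → 6400 → 8000 → 10000 — 3 1/3 stops higher (brighter).
Net: +1 −3 1/3 +3 1/3 = +1 stop.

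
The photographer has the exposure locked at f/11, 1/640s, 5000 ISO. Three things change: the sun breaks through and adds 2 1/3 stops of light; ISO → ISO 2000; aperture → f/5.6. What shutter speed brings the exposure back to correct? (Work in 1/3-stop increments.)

Scene light: 2 1/3 stops brighter.
ISO: 5000 → 4000 → 3200 → 2500 → 2000 — 1 1/3 stops dropped (darker).
Aperture: f/11 → f/10 → f/9 → f/8 → f/7.1 → f/6.3 → f/5.6 — 2 stops wider (brighter).
Net so far: 3 stops brighter. Shutter speed: 1/640 → 1/800 → 1/1000 → 1/1250 → 1/1600 → 1/2000 → 1/2500 → 1/3200 → 1/4000 → 1/5000.

1/5000s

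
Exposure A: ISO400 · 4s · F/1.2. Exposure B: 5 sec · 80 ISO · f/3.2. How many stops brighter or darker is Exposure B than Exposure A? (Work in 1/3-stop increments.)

4 2/3 stops darker

Aperture: f/1.2 → f/1.4 → f/1.6 → f/1.8 → f/2 → f/2.2 → f/2.5 → f/2.8 → f/3.2 — 2 2/3 stops narrower (darker).
Shutter speed: 4 → 5 — 1/3 stop longer (brighter).
ISO: 400 → 320 → 250 → 200 → 160 → 125 → 100 → 80 — 2 1/3 stops lower (darker).
Net: −2 2/3 +1/3 −2 1/3 = −4 2/3 stops.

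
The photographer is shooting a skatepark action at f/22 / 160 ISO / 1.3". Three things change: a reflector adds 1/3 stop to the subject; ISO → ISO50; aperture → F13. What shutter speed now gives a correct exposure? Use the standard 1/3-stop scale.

1 s

Scene light: 1/3 stop brighter.
ISO: 160 → 125 → 100 → 80 → 64 → 50 — 1 2/3 stops lower (darker).
Aperture: f/22 → f/20 → f/18 → f/16 → f/14 → f/13 — 1 2/3 stops opened up (brighter).
Net so far: 1/3 stop brighter. Shutter speed: 1.3 → 1.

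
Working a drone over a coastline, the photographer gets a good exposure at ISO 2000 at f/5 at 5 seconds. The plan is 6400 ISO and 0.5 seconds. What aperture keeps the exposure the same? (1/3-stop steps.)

ISO: 2000 → 2500 → 3200 → 4000 → 5000 → 6400 — 1 2/3 stops higher (brighter).
Shutter speed: 5 → 4 → 3.2 → 2.5 → 2 → 1.6 → 1.3 → 1 → 0.8 → 0.6 → 0.5 — 3 1/3 stops shorter (darker).
Net change so far: 1 2/3 stops darker. Offset with the aperture: f/5 → f/4.5 → f/4 → f/3.5 → f/3.2 → f/2.8.

f/2.8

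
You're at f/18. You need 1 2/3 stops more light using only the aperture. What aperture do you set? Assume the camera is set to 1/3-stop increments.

Aperture: f/18 → f/16 → f/14 → f/13 → f/11 → f/10 — 1 2/3 stops larger aperture (brighter).

f/10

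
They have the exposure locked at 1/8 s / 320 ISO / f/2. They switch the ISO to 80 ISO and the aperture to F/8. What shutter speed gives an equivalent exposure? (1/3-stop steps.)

ISO: 320 → 250 → 200 → 160 → 125 → 100 → 80 — 2 stops lower (darker).
Aperture: f/2 → f/2.2 → f/2.5 → f/2.8 → f/3.2 → f/3.5 → f/4 → f/4.5 → f/5 → f/5.6 → f/6.3 → f/7.1 → f/8 — 4 stops smaller aperture (darker).
Net change so far: 6 stops darker. Offset with the shutter speed: 1/8 → 1/6 → 1/5 → 1/4 → 0.3 → 0.4 → 0.5 → 0.6 → 0.8 → 1 → 1.3 → 1.6 → 2 → 2.5 → 3.2 → 4 → 5 → 6 → 8.

8 s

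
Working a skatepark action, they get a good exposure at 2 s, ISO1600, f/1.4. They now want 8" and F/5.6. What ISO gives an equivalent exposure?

Shutter speed: 2 → 4 → 8 — 2 stops longer (brighter).
Aperture: f/1.4 → f/2 → f/2.8 → f/4 → f/5.6 — 4 stops narrower (darker).
Net change so far: 2 stops darker. Offset with the ISO: 1600 → 3200 → 6400.

ISO 6400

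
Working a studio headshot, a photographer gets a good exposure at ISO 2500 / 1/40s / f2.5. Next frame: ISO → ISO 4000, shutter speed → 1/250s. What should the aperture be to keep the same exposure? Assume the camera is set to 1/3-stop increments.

ISO: 2500 → 3200 → 4000 — 2/3 stop higher (brighter).
Shutter speed: 1/40 → 1/50 → 1/60 → 1/80 → 1/100 → 1/125 → 1/160 → 1/200 → 1/250 — 2 2/3 stops faster (darker).
Net change so far: 2 stops darker. Offset with the aperture: f/2.5 → f/2.2 → f/2 → f/1.8 → f/1.6 → f/1.4 → f/1.2.

f/1.2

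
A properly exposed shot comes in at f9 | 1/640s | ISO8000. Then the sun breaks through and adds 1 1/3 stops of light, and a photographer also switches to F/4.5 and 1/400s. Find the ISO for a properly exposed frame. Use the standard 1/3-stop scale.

ISO 500

Scene light: 1 1/3 stops brighter.
Aperture: f/9 → f/8 → f/7.1 → f/6.3 → f/5.6 → f/5 → f/4.5 — 2 stops wider (brighter).
Shutter speed: 1/640 → 1/500 → 1/400 — 2/3 stop slower (brighter).
Net so far: 4 stops brighter. ISO: 8000 → 6400 → 5000 → 4000 → 3200 → 2500 → 2000 → 1600 → 1250 → 1000 → 800 → 640 → 500.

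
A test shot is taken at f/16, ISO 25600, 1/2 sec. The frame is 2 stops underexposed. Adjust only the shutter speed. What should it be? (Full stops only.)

2 s

Underexposed by 2 stops → need 2 stops brighter.
Shutter speed: 1/2 → 1 → 2.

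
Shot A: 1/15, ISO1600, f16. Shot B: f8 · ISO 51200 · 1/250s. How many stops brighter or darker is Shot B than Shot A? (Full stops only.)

3 stops brighter

Aperture: f/16 → f/11 → f/8 — 2 stops opened up (brighter).
Shutter speed: 1/15 → 1/30 → 1/60 → 1/125 → 1/250 — 4 stops faster (darker).
ISO: 1600 → 3200 → 6400 → 12800 → 25600 → 51200 — 5 stops higher (brighter).
Net: +2 −4 +5 = +3 stops.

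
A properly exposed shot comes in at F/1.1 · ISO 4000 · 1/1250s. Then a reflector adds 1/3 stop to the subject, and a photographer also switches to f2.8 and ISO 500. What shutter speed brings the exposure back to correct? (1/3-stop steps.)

Scene light: 1/3 stop brighter.
Aperture: f/1.1 → f/1.2 → f/1.4 → f/1.6 → f/1.8 → f/2 → f/2.2 → f/2.5 → f/2.8 — 2 2/3 stops stopped down (darker).
ISO: 4000 → 3200 → 2500 → 2000 → 1600 → 1250 → 1000 → 800 → 640 → 500 — 3 stops lower (darker).
Net so far: 5 1/3 stops darker. Shutter speed: 1/1250 → 1/1000 → 1/800 → 1/640 → 1/500 → 1/400 → 1/320 → 1/250 → 1/200 → 1/160 → 1/125 → 1/100 → 1/80 → 1/60 → 1/50 → 1/40 → 1/30.

1/30s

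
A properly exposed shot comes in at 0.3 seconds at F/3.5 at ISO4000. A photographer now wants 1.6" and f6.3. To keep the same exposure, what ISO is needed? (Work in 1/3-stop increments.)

ISO 2500

Shutter speed: 0.3 → 0.4 → 0.5 → 0.6 → 0.8 → 1 → 1.3 → 1.6 — 2 1/3 stops longer (brighter).
Aperture: f/3.5 → f/4 → f/4.5 → f/5 → f/5.6 → f/6.3 — 1 2/3 stops narrower (darker).
Net change so far: 2/3 stop brighter. Offset with the ISO: 4000 → 3200 → 2500.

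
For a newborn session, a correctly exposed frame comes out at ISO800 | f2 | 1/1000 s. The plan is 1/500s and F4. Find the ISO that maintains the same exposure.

ISO 1600

Shutter speed: 1/1000 → 1/500 — 1 stop slower (brighter).
Aperture: f/2 → f/2.8 → f/4 — 2 stops stopped down (darker).
Net change so far: 1 stop darker. Offset with the ISO: 800 → 1600.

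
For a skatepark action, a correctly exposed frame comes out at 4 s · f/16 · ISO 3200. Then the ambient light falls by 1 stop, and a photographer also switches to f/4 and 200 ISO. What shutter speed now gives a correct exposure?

8 s

Scene light: 1 stop darker.
Aperture: f/16 → f/11 → f/8 → f/5.6 → f/4 — 4 stops opened up (brighter).
ISO: 3200 → 1600 → 800 → 400 → 200 — 4 stops dropped (darker).
Net so far: 1 stop darker. Shutter speed: 4 → 8.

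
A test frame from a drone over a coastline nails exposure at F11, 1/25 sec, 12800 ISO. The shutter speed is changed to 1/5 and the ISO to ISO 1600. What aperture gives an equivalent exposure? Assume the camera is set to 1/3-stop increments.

Shutter speed: 1/25 → 1/20 → 1/15 → 1/13 → 1/10 → 1/8 → 1/6 → 1/5 — 2 1/3 stops longer (brighter).
ISO: 12800 → 10000 → 8000 → 6400 → 5000 → 4000 → 3200 → 2500 → 2000 → 1600 — 3 stops lower (darker).
Net change so far: 2/3 stop darker. Offset with the aperture: f/11 → f/10 → f/9.

f/9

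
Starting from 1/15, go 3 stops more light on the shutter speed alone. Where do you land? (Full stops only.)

1/2s

Shutter speed: 1/15 → 1/8 → 1/4 → 1/2 — 3 stops longer (brighter).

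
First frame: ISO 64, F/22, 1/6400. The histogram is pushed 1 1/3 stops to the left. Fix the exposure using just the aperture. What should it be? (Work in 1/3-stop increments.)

Underexposed by 1 1/3 stops → need 1 1/3 stops brighter.
Aperture: f/22 → f/20 → f/18 → f/16 → f/14.

f/14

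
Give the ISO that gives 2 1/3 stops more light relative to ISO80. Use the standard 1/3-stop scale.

ISO: 80 → 100 → 125 → 160 → 200 → 250 → 320 → 400 — 2 1/3 stops raised (brighter).

ISO 400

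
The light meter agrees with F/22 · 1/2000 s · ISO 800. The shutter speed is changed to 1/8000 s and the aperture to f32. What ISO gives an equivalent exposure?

ISO 6400

Shutter speed: 1/2000 → 1/4000 → 1/8000 — 2 stops shorter (darker).
Aperture: f/22 → f/32 — 1 stop smaller aperture (darker).
Net change so far: 3 stops darker. Offset with the ISO: 800 → 1600 → 3200 → 6400.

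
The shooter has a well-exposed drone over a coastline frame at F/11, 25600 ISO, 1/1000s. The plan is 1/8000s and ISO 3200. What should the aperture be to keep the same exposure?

f/1.4

Shutter speed: 1/1000 → 1/2000 → 1/4000 → 1/8000 — 3 stops faster (darker).
ISO: 25600 → 12800 → 6400 → 3200 — 3 stops dropped (darker).
Net change so far: 6 stops darker. Offset with the aperture: f/11 → f/8 → f/5.6 → f/4 → f/2.8 → f/2 → f/1.4.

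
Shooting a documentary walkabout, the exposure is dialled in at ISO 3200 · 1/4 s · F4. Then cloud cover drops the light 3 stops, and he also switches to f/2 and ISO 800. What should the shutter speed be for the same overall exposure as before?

2 s

Scene light: 3 stops darker.
Aperture: f/4 → f/2.8 → f/2 — 2 stops larger aperture (brighter).
ISO: 3200 → 1600 → 800 — 2 stops dropped (darker).
Net so far: 3 stops darker. Shutter speed: 1/4 → 1/2 → 1 → 2.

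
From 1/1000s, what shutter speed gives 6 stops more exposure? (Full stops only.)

Shutter speed: 1/1000 → 1/500 → 1/250 → 1/125 → 1/60 → 1/30 → 1/15 — 6 stops slower (brighter).

1/15s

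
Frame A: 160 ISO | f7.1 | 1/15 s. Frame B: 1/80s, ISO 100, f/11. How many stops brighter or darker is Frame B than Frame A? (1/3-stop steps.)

Aperture: f/7.1 → f/8 → f/9 → f/10 → f/11 — 1 1/3 stops narrower (darker).
Shutter speed: 1/15 → 1/20 → 1/25 → 1/30 → 1/40 → 1/50 → 1/60 → 1/80 — 2 1/3 stops shorter (darker).
ISO: 160 → 125 → 100 — 2/3 stop lower (darker).
Net: −1 1/3 −2 1/3 −2/3 = −4 1/3 stops.

4 1/3 stops darker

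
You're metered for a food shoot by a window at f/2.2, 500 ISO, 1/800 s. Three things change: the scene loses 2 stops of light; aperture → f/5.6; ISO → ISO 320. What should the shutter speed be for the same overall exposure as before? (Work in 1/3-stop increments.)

1/20s

Scene light: 2 stops darker.
Aperture: f/2.2 → f/2.5 → f/2.8 → f/3.2 → f/3.5 → f/4 → f/4.5 → f/5 → f/5.6 — 2 2/3 stops narrower (darker).
ISO: 500 → 400 → 320 — 2/3 stop lower (darker).
Net so far: 5 1/3 stops darker. Shutter speed: 1/800 → 1/640 → 1/500 → 1/400 → 1/320 → 1/250 → 1/200 → 1/160 → 1/125 → 1/100 → 1/80 → 1/60 → 1/50 → 1/40 → 1/30 → 1/25 → 1/20.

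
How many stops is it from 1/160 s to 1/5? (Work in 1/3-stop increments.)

1/160 → 1/125 → 1/100 → 1/80 → 1/60 → 1/50 → 1/40 → 1/30 → 1/25 → 1/20 → 1/15 → 1/13 → 1/10 → 1/8 → 1/6 → 1/5 — count the steps: 15 third-stops = 5 stops.

5 stops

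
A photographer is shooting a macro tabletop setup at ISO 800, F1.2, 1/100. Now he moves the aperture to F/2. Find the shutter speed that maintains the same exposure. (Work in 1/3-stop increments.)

1/40s

Aperture: f/1.2 → f/1.4 → f/1.6 → f/1.8 → f/2 — 1 1/3 stops narrower (darker).
Need 1 1/3 stops brighter from the shutter speed: 1/100 → 1/80 → 1/60 → 1/50 → 1/40.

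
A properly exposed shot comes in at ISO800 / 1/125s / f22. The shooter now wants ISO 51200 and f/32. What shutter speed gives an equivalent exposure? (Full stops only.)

ISO: 800 → 1600 → 3200 → 6400 → 12800 → 25600 → 51200 — 6 stops raised (brighter).
Aperture: f/22 → f/32 — 1 stop smaller aperture (darker).
Net change so far: 5 stops brighter. Offset with the shutter speed: 1/125 → 1/250 → 1/500 → 1/1000 → 1/2000 → 1/4000.

1/4000s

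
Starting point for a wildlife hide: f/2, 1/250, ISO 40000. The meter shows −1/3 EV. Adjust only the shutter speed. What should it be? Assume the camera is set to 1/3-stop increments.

1/200s

Underexposed by 1/3 stop → need 1/3 stop brighter.
Shutter speed: 1/250 → 1/200.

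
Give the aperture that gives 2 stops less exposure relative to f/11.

Aperture: f/11 → f/16 → f/22 — 2 stops smaller aperture (darker).

f/22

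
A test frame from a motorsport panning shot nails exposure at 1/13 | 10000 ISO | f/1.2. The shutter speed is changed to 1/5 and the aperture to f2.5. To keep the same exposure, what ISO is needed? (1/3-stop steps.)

Shutter speed: 1/13 → 1/10 → 1/8 → 1/6 → 1/5 — 1 1/3 stops longer (brighter).
Aperture: f/1.2 → f/1.4 → f/1.6 → f/1.8 → f/2 → f/2.2 → f/2.5 — 2 stops narrower (darker).
Net change so far: 2/3 stop darker. Offset with the ISO: 10000 → 12800 → 16000.

ISO 16000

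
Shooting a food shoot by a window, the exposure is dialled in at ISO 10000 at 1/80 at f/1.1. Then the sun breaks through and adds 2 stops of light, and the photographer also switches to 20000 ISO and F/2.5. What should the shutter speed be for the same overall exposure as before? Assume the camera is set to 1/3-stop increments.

Scene light: 2 stops brighter.
ISO: 10000 → 12800 → 16000 → 20000 — 1 stop raised (brighter).
Aperture: f/1.1 → f/1.2 → f/1.4 → f/1.6 → f/1.8 → f/2 → f/2.2 → f/2.5 — 2 1/3 stops stopped down (darker).
Net so far: 2/3 stop brighter. Shutter speed: 1/80 → 1/100 → 1/125.

1/125s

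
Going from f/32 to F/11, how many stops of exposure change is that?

f/32 → f/22 → f/16 → f/11 — count the steps: 3 stops.

3 stops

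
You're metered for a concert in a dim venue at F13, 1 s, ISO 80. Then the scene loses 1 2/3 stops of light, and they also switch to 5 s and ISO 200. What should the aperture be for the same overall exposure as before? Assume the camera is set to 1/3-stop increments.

f/25

Scene light: 1 2/3 stops darker.
Shutter speed: 1 → 1.3 → 1.6 → 2 → 2.5 → 3.2 → 4 → 5 — 2 1/3 stops slower (brighter).
ISO: 80 → 100 → 125 → 160 → 200 — 1 1/3 stops raised (brighter).
Net so far: 2 stops brighter. Aperture: f/13 → f/14 → f/16 → f/18 → f/20 → f/22 → f/25.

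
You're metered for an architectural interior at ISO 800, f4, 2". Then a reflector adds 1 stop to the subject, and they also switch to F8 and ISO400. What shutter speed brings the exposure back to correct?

8 s

Scene light: 1 stop brighter.
Aperture: f/4 → f/5.6 → f/8 — 2 stops stopped down (darker).
ISO: 800 → 400 — 1 stop dropped (darker).
Net so far: 2 stops darker. Shutter speed: 2 → 4 → 8.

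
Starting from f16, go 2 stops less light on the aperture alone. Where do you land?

f/32

Aperture: f/16 → f/22 → f/32 — 2 stops stopped down (darker).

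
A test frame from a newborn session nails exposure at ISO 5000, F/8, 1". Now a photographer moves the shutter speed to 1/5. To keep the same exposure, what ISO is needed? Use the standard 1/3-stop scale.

Shutter speed: 1 → 0.8 → 0.6 → 0.5 → 0.4 → 0.3 → 1/4 → 1/5 — 2 1/3 stops faster (darker).
Need 2 1/3 stops brighter from the ISO: 5000 → 6400 → 8000 → 10000 → 12800 → 16000 → 20000 → 25600.

ISO 25600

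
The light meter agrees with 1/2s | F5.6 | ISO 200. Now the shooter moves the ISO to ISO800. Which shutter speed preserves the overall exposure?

1/8s

ISO: 200 → 400 → 800 — 2 stops raised (brighter).
Need 2 stops darker from the shutter speed: 1/2 → 1/4 → 1/8.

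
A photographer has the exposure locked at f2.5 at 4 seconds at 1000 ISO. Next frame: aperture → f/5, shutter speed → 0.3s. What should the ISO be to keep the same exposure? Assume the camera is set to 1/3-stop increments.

ISO 51200

Aperture: f/2.5 → f/2.8 → f/3.2 → f/3.5 → f/4 → f/4.5 → f/5 — 2 stops stopped down (darker).
Shutter speed: 4 → 3.2 → 2.5 → 2 → 1.6 → 1.3 → 1 → 0.8 → 0.6 → 0.5 → 0.4 → 0.3 — 3 2/3 stops shorter (darker).
Net change so far: 5 2/3 stops darker. Offset with the ISO: 1000 → 1250 → 1600 → 2000 → 2500 → 3200 → 4000 → 5000 → 6400 → 8000 → 10000 → 12800 → 16000 → 20000 → 25600 → 32000 → 40000 → 51200.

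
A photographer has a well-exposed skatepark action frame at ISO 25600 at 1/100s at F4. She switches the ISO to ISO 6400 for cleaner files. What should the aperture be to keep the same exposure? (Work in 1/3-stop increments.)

f/2

ISO: 25600 → 20000 → 16000 → 12800 → 10000 → 8000 → 6400 — 2 stops lower (darker).
Need 2 stops brighter from the aperture: f/4 → f/3.5 → f/3.2 → f/2.8 → f/2.5 → f/2.2 → f/2.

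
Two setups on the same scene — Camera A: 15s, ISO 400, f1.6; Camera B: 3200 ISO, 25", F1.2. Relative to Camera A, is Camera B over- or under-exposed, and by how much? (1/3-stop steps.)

4 1/3 stops brighter

Aperture: f/1.6 → f/1.4 → f/1.2 — 2/3 stop larger aperture (brighter).
Shutter speed: 15 → 20 → 25 — 2/3 stop slower (brighter).
ISO: 400 → 500 → 640 → 800 → 1000 → 1250 → 1600 → 2000 → 2500 → 3200 — 3 stops higher (brighter).
Net: +2/3 +2/3 +3 = +4 1/3 stops.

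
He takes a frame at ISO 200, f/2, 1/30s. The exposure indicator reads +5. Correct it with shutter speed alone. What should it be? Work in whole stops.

1/1000s

Overexposed by 5 stops → need 5 stops darker.
Shutter speed: 1/30 → 1/60 → 1/125 → 1/250 → 1/500 → 1/1000.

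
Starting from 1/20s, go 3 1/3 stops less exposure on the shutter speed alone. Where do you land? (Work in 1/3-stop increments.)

1/200s

Shutter speed: 1/20 → 1/25 → 1/30 → 1/40 → 1/50 → 1/60 → 1/80 → 1/100 → 1/125 → 1/160 → 1/200 — 3 1/3 stops faster (darker).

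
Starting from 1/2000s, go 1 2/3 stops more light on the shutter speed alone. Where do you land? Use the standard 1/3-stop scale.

Shutter speed: 1/2000 → 1/1600 → 1/1250 → 1/1000 → 1/800 → 1/640 — 1 2/3 stops longer (brighter).

1/640s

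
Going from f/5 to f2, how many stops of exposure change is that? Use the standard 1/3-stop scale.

2 2/3 stops

f/5 → f/4.5 → f/4 → f/3.5 → f/3.2 → f/2.8 → f/2.5 → f/2.2 → f/2 — count the steps: 8 third-stops = 2 2/3 stops.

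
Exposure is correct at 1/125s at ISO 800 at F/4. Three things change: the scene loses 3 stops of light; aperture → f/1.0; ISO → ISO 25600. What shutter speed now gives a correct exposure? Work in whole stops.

Scene light: 3 stops darker.
Aperture: f/4 → f/2.8 → f/2 → f/1.4 → f/1.0 — 4 stops larger aperture (brighter).
ISO: 800 → 1600 → 3200 → 6400 → 12800 → 25600 — 5 stops raised (brighter).
Net so far: 6 stops brighter. Shutter speed: 1/125 → 1/250 → 1/500 → 1/1000 → 1/2000 → 1/4000 → 1/8000.

1/8000s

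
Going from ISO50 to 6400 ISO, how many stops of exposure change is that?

7 stops

50 → 100 → 200 → 400 → 800 → 1600 → 3200 → 6400 — count the steps: 7 stops.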